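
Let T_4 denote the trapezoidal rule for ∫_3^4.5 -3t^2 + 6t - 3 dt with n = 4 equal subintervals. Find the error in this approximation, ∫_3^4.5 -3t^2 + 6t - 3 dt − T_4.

0.10546875

Exact integral: ∫_3^4.5 f(t) dt = -34.875.
T_4 = -34.98046875.
Error = -34.875 − (-34.98046875) = 0.10546875.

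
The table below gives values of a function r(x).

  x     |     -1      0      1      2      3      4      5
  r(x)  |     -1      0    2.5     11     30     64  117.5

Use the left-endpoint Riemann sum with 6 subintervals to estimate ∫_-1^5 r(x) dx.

106.5

Δx = 1.
Sum = 1·[(-1) + 0 + 2.5 + 11 + 30 + 64] = 106.5.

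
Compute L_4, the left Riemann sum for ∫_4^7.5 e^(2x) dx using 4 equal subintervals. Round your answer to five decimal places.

601055.87310

Δx = (7.5 − 4)/4 = 0.875.
Left endpoints: 4, 4.875, 5.75, 6.625.
f(4) ≈ 2980.95799, f(4.875) ≈ 17154.22881, f(5.75) ≈ 98715.77101, f(6.625) ≈ 568070.04002.
Sum = Δx · [f(4) + f(4.875) + f(5.75) + f(6.625)].
Sum ≈ 601055.87310.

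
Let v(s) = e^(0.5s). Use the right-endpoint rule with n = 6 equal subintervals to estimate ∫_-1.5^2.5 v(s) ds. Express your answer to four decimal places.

Δs = (2.5 − (-1.5))/6 = 2/3.
Right endpoints: -5/6, -1/6, 0.5, 7/6, 11/6, 2.5.
v(-5/6) ≈ 0.6592, v(-1/6) ≈ 0.9200, v(0.5) ≈ 1.2840, v(7/6) ≈ 1.7920, v(11/6) ≈ 2.5009, v(2.5) ≈ 3.4903.
Sum = Δs · [v(-5/6) + v(-1/6) + v(0.5) + ...].
Sum ≈ 7.0977.

7.0977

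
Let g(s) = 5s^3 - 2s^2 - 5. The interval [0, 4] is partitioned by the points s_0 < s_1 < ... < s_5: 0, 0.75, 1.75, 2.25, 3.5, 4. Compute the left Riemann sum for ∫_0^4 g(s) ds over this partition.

Subinterval widths: 0.75, 1, 0.5, 1.25, 0.5.
Left endpoints: 0, 0.75, 1.75, 2.25, 3.5.
g(0) = -5, g(0.75) = -4.015625, g(1.75) = 15.671875, g(2.25) = 41.828125, g(3.5) = 184.875.
Sum = Σ Δs_i · g(s_i).
Sum = 144.79296875.

144.79296875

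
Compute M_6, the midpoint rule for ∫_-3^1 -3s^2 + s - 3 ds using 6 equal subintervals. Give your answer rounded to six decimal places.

-43.555556

Δs = (1 − (-3))/6 = 2/3.
Midpoints: -8/3, -2, -4/3, -2/3, 0, 2/3.
f(-8/3) = -27, f(-2) = -17, f(-4/3) = -29/3, f(-2/3) = -5, f(0) = -3, f(2/3) = -11/3.
Sum = Δs · [f(-8/3) + f(-2) + f(-4/3) + ...].
Sum ≈ -43.555556.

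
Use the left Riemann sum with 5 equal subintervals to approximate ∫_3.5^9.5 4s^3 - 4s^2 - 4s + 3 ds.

5124.36

Δs = (9.5 − 3.5)/5 = 1.2.
Left endpoints: 3.5, 4.7, 5.9, 7.1, 8.3.
f(3.5) = 111.5, f(4.7) = 311.132, f(5.9) = 661.676, f(7.1) = 1204.604, f(8.3) = 1981.388.
Sum = Δs · [f(3.5) + f(4.7) + f(5.9) + f(7.1) + f(8.3)].
Sum = 5124.36.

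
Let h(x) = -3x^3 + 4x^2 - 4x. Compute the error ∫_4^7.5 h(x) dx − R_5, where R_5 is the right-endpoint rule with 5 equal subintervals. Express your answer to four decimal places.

337.9673

Exact integral: ∫_4^7.5 h(x) dx ≈ -1784.380208.
R_5 = -2122.3475.
Error ≈ -1784.380208 − (-2122.3475) ≈ 337.9673.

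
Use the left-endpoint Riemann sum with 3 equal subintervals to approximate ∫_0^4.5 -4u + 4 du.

Δu = (4.5 − 0)/3 = 1.5.
Left endpoints: 0, 1.5, 3.
f(0) = 4, f(1.5) = -2, f(3) = -8.
Sum = Δu · [f(0) + f(1.5) + f(3)].
Sum = -9.

-9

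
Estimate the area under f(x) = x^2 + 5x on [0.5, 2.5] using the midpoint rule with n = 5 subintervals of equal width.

20.14

Δx = (2.5 − 0.5)/5 = 0.4.
Midpoints: 0.7, 1.1, 1.5, 1.9, 2.3.
f(0.7) = 3.99, f(1.1) = 6.71, f(1.5) = 9.75, f(1.9) = 13.11, f(2.3) = 16.79.
Sum = Δx · [f(0.7) + f(1.1) + f(1.5) + f(1.9) + f(2.3)].
Sum = 20.14.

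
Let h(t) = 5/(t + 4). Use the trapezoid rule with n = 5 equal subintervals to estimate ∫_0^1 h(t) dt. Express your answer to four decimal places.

Δt = (1 − 0)/5 = 0.2.
h(0) = 1.25, h(0.2) = 25/21, h(0.4) = 25/22, h(0.6) = 25/23, h(0.8) = 25/24, h(1) = 1.
T_5 = (Δt/2)·[h(t_0) + 2h(t_1) + ... + 2h(t_{4}) + h(t_5)].
Sum ≈ 1.1161.

1.1161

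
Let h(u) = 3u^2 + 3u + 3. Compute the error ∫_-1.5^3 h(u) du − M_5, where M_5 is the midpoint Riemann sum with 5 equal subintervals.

0.91125

Exact integral: ∫_-1.5^3 h(u) du = 54.
M_5 = 53.08875.
Error = 54 − 53.08875 = 0.91125.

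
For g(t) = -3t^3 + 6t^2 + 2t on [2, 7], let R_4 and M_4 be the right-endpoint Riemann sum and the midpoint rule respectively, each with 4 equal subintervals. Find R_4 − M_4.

R_4 = -1571.796875.
M_4 = -1051.2890625.
R_4 − M_4 = -520.5078125.

-520.5078125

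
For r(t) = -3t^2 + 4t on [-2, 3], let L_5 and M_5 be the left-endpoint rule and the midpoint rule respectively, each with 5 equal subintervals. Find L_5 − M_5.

L_5 = -30.
M_5 = -23.75.
L_5 − M_5 = -6.25.

-6.25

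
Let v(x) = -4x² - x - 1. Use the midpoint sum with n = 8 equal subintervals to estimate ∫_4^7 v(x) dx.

-391.359375

Δx = (7 − 4)/8 = 0.375.
Midpoints: 4.1875, 4.5625, 4.9375, 5.3125, 5.6875, 6.0625, 6.4375, 6.8125.
v(4.1875) = -75.328125, v(4.5625) = -88.828125, v(4.9375) = -103.453125, v(5.3125) = -119.203125, v(5.6875) = -136.078125, v(6.0625) = -154.078125, v(6.4375) = -173.203125, v(6.8125) = -193.453125.
Sum = Δx · [v(4.1875) + v(4.5625) + v(4.9375) + ...].
Sum = -391.359375.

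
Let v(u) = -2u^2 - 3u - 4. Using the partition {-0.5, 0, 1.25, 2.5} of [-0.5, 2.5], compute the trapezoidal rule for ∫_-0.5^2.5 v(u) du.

Subinterval widths: 0.5, 1.25, 1.25.
v(-0.5) = -3, v(0) = -4, v(1.25) = -10.875, v(2.5) = -24.
On each subinterval the trapezoid contributes (Δu_i/2)·[v(u_{i-1}) + v(u_i)].
Sum = -32.84375.

-32.84375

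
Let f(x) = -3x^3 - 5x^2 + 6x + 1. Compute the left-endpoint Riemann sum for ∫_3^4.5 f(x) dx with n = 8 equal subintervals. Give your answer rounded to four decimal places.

Δx = (4.5 − 3)/8 = 0.1875.
Left endpoints: 3, 3.1875, 3.375, 3.5625, 3.75, 3.9375, 4.125, 4.3125.
f(3) = -107, f(3.1875) = -523601/4096, f(3.375) = -77329/512, f(3.5625) = -723851/4096, f(3.75) = -205.015625, f(3.9375) = -966797/4096, f(4.125) = -138187/512, f(4.3125) = -1256327/4096.
Sum = Δx · [f(3) + f(3.1875) + f(3.375) + ...].
Sum ≈ -296.2976.

-296.2976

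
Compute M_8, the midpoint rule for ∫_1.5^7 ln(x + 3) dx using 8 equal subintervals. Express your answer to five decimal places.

10.75990

Δx = (7 − 1.5)/8 = 0.6875.
Midpoints: 1.84375, 2.53125, 3.21875, 3.90625, 4.59375, 5.28125, 5.96875, 6.65625.
f(1.84375) ≈ 1.57769, f(2.53125) ≈ 1.71041, f(3.21875) ≈ 1.82757, f(3.90625) ≈ 1.93243, f(4.59375) ≈ 2.02733, f(5.28125) ≈ 2.11399, f(5.96875) ≈ 2.19375, f(6.65625) ≈ 2.26761.
Sum = Δx · [f(1.84375) + f(2.53125) + f(3.21875) + ...].
Sum ≈ 10.75990.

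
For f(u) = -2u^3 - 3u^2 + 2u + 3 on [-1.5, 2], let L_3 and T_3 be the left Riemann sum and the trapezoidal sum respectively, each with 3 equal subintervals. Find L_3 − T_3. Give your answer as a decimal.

L_3 ≈ 4.083333.
T_3 ≈ -8.166667.
L_3 − T_3 = 12.25.

12.25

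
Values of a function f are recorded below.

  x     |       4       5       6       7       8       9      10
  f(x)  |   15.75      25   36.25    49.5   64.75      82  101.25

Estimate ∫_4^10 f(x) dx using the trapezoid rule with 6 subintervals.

316

Δx = 1.
T_6 = (1/2)·[15.75 + 2·25 + 2·36.25 + 2·49.5 + 2·64.75 + 2·82 + 101.25] = 316.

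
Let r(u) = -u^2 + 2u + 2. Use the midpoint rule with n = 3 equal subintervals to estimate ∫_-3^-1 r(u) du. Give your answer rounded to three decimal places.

-12.593

Δu = (-1 − (-3))/3 = 2/3.
Midpoints: -8/3, -2, -4/3.
r(-8/3) = -94/9, r(-2) = -6, r(-4/3) = -22/9.
Sum = Δu · [r(-8/3) + r(-2) + r(-4/3)].
Sum ≈ -12.593.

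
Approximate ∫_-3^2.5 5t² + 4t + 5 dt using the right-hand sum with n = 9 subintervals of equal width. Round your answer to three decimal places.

Δt = (2.5 − (-3))/9 = 11/18.
Right endpoints: -43/18, -16/9, -7/6, -5/9, 1/18, 2/3, 23/18, 17/9, 2.5.
f(-43/18) = 7769/324, f(-16/9) = 1109/81, f(-7/6) = 257/36, f(-5/9) = 350/81, f(1/18) = 1697/324, f(2/3) = 89/9, f(23/18) = 5921/324, f(17/9) = 2462/81, f(2.5) = 46.25.
Sum = Δt · [f(-43/18) + f(-16/9) + f(-7/6) + ...].
Sum ≈ 97.274.

97.274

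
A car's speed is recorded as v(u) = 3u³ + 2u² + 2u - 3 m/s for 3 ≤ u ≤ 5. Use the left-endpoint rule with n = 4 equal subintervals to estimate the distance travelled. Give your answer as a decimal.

Δu = (5 − 3)/4 = 0.5.
Left endpoints: 3, 3.5, 4, 4.5.
v(3) = 102, v(3.5) = 157.125, v(4) = 229, v(4.5) = 319.875.
Sum = Δu · [v(3) + v(3.5) + v(4) + v(4.5)].
Sum = 404.

404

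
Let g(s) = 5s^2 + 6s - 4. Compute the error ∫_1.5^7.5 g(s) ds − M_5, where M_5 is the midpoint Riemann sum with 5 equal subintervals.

3.6

Exact integral: ∫_1.5^7.5 g(s) ds = 835.5.
M_5 = 831.9.
Error = 835.5 − 831.9 = 3.6.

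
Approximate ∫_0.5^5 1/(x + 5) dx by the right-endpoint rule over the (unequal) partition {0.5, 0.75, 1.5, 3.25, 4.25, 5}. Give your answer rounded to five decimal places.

Subinterval widths: 0.25, 0.75, 1.75, 1, 0.75.
Right endpoints: 0.75, 1.5, 3.25, 4.25, 5.
f(0.75) = 4/23, f(1.5) = 2/13, f(3.25) = 4/33, f(4.25) = 4/37, f(5) = 0.1.
Sum = Σ Δx_i · f(x_i).
Sum ≈ 0.55409.

0.55409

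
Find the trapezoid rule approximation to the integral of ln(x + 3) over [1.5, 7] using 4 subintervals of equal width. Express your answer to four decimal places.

10.7383

Δx = (7 − 1.5)/4 = 1.375.
f(1.5) ≈ 1.5041, f(2.875) ≈ 1.7707, f(4.25) ≈ 1.9810, f(5.625) ≈ 2.1547, f(7) ≈ 2.3026.
T_4 = (Δx/2)·[f(x_0) + 2f(x_1) + 2f(x_2) + 2f(x_3) + f(x_4)].
Sum ≈ 10.7383.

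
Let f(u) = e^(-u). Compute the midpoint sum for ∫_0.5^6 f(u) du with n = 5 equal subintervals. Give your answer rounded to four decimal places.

0.5746

Δu = (6 − 0.5)/5 = 1.1.
Midpoints: 1.05, 2.15, 3.25, 4.35, 5.45.
f(1.05) ≈ 0.3499, f(2.15) ≈ 0.1165, f(3.25) ≈ 0.0388, f(4.35) ≈ 0.0129, f(5.45) ≈ 0.0043.
Sum = Δu · [f(1.05) + f(2.15) + f(3.25) + f(4.35) + f(5.45)].
Sum ≈ 0.5746.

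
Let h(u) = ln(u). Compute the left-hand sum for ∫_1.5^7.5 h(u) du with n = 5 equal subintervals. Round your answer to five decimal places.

7.47538

Δu = (7.5 − 1.5)/5 = 1.2.
Left endpoints: 1.5, 2.7, 3.9, 5.1, 6.3.
h(1.5) ≈ 0.40547, h(2.7) ≈ 0.99325, h(3.9) ≈ 1.36098, h(5.1) ≈ 1.62924, h(6.3) ≈ 1.84055.
Sum = Δu · [h(1.5) + h(2.7) + h(3.9) + h(5.1) + h(6.3)].
Sum ≈ 7.47538.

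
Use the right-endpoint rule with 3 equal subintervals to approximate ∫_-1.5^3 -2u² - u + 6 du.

Δu = (3 − (-1.5))/3 = 1.5.
Right endpoints: 0, 1.5, 3.
f(0) = 6, f(1.5) = 0, f(3) = -15.
Sum = Δu · [f(0) + f(1.5) + f(3)].
Sum = -13.5.

-13.5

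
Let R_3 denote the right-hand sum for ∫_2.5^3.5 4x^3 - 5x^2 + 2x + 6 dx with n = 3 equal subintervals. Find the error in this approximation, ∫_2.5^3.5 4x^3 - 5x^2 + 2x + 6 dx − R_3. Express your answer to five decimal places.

-14.07407

Exact integral: ∫_2.5^3.5 f(x) dx ≈ 77.5833333.
R_3 ≈ 91.6574074.
Error ≈ 77.5833333 − 91.6574074 ≈ -14.07407.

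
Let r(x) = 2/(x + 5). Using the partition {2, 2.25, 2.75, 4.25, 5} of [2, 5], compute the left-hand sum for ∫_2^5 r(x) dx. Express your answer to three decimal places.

0.759

Subinterval widths: 0.25, 0.5, 1.5, 0.75.
Left endpoints: 2, 2.25, 2.75, 4.25.
r(2) = 2/7, r(2.25) = 8/29, r(2.75) = 8/31, r(4.25) = 8/37.
Sum = Σ Δx_i · r(x_i).
Sum ≈ 0.759.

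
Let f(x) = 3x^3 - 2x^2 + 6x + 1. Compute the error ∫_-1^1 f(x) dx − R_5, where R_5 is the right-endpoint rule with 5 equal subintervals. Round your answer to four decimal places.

Exact integral: ∫_-1^1 f(x) dx ≈ 0.666667.
R_5 = 4.16.
Error ≈ 0.666667 − 4.16 ≈ -3.4933.

-3.4933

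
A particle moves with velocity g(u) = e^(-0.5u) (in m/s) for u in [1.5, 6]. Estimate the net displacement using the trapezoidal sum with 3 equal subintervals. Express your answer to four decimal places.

Δu = (6 − 1.5)/3 = 1.5.
g(1.5) ≈ 0.4724, g(3) ≈ 0.2231, g(4.5) ≈ 0.1054, g(6) ≈ 0.0498.
T_3 = (Δu/2)·[g(u_0) + 2g(u_1) + 2g(u_2) + g(u_3)].
Sum ≈ 0.8844.

0.8844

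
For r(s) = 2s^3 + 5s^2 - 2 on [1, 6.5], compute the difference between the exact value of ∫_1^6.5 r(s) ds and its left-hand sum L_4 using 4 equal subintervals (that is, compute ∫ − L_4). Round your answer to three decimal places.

Exact integral: ∫_1^6.5 r(s) ds ≈ 1337.07292.
L_4 ≈ 866.70117.
Error ≈ 1337.07292 − 866.70117 ≈ 470.372.

470.372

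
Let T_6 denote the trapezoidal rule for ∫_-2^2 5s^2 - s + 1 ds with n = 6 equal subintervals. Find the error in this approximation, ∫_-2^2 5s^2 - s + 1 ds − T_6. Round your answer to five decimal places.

Exact integral: ∫_-2^2 f(s) ds ≈ 30.6666667.
T_6 ≈ 32.1481481.
Error ≈ 30.6666667 − 32.1481481 ≈ -1.48148.

-1.48148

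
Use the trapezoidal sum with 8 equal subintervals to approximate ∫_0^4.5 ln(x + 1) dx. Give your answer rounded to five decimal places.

Δx = (4.5 − 0)/8 = 0.5625.
f(0) ≈ 0.00000, f(0.5625) ≈ 0.44629, f(1.125) ≈ 0.75377, f(1.6875) ≈ 0.98861, f(2.25) ≈ 1.17865, f(2.8125) ≈ 1.33829, f(3.375) ≈ 1.47591, f(3.9375) ≈ 1.59686, f(4.5) ≈ 1.70475.
T_8 = (Δx/2)·[f(x_0) + 2f(x_1) + ... + 2f(x_{7}) + f(x_8)].
Sum ≈ 4.85480.

4.85480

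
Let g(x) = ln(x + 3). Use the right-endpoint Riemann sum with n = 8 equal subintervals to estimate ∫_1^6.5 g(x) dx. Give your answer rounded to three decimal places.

Δx = (6.5 − 1)/8 = 0.6875.
Right endpoints: 1.6875, 2.375, 3.0625, 3.75, 4.4375, 5.125, 5.8125, 6.5.
g(1.6875) ≈ 1.545, g(2.375) ≈ 1.682, g(3.0625) ≈ 1.802, g(3.75) ≈ 1.910, g(4.4375) ≈ 2.007, g(5.125) ≈ 2.095, g(5.8125) ≈ 2.176, g(6.5) ≈ 2.251.
Sum = Δx · [g(1.6875) + g(2.375) + g(3.0625) + ...].
Sum ≈ 10.634.

10.634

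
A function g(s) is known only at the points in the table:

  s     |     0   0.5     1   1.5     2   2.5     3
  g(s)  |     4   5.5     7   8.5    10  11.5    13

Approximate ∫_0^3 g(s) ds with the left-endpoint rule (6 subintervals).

23.25

Δs = 0.5.
Sum = 0.5·[4 + 5.5 + 7 + 8.5 + 10 + 11.5] = 23.25.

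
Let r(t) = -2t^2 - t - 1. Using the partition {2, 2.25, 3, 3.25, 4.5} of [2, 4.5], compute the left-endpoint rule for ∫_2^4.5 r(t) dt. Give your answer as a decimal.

-50

Subinterval widths: 0.25, 0.75, 0.25, 1.25.
Left endpoints: 2, 2.25, 3, 3.25.
r(2) = -11, r(2.25) = -13.375, r(3) = -22, r(3.25) = -25.375.
Sum = Σ Δt_i · r(t_i).
Sum = -50.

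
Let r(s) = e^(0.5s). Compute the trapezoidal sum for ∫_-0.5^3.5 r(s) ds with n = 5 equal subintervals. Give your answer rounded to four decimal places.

Δs = (3.5 − (-0.5))/5 = 0.8.
r(-0.5) ≈ 0.7788, r(0.3) ≈ 1.1618, r(1.1) ≈ 1.7333, r(1.9) ≈ 2.5857, r(2.7) ≈ 3.8574, r(3.5) ≈ 5.7546.
T_5 = (Δs/2)·[r(s_0) + 2r(s_1) + ... + 2r(s_{4}) + r(s_5)].
Sum ≈ 10.0839.

10.0839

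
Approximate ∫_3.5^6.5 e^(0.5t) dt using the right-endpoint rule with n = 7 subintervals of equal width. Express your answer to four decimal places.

Δt = (6.5 − 3.5)/7 = 3/7.
Right endpoints: 55/14, 61/14, 67/14, 73/14, 79/14, 85/14, 6.5.
f(55/14) ≈ 7.1298, f(61/14) ≈ 8.8337, f(67/14) ≈ 10.9447, f(73/14) ≈ 13.5603, f(79/14) ≈ 16.8008, f(85/14) ≈ 20.8158, f(6.5) ≈ 25.7903.
Sum = Δt · [f(55/14) + f(61/14) + f(67/14) + ...].
Sum ≈ 44.5181.

44.5181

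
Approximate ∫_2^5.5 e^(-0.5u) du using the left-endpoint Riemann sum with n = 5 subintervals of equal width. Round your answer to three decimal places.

0.720

Δu = (5.5 − 2)/5 = 0.7.
Left endpoints: 2, 2.7, 3.4, 4.1, 4.8.
f(2) ≈ 0.368, f(2.7) ≈ 0.259, f(3.4) ≈ 0.183, f(4.1) ≈ 0.129, f(4.8) ≈ 0.091.
Sum = Δu · [f(2) + f(2.7) + f(3.4) + f(4.1) + f(4.8)].
Sum ≈ 0.720.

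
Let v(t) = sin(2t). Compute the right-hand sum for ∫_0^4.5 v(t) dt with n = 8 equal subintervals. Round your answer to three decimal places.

Δt = (4.5 − 0)/8 = 0.5625.
Right endpoints: 0.5625, 1.125, 1.6875, 2.25, 2.8125, 3.375, 3.9375, 4.5.
v(0.5625) ≈ 0.902, v(1.125) ≈ 0.778, v(1.6875) ≈ -0.231, v(2.25) ≈ -0.978, v(2.8125) ≈ -0.612, v(3.375) ≈ 0.450, v(3.9375) ≈ 1.000, v(4.5) ≈ 0.412.
Sum = Δt · [v(0.5625) + v(1.125) + v(1.6875) + ...].
Sum ≈ 0.968.

0.968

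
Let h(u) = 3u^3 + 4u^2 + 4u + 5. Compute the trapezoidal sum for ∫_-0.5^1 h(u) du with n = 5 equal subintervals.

Δu = (1 − (-0.5))/5 = 0.3.
h(-0.5) = 3.625, h(-0.2) = 4.336, h(0.1) = 5.443, h(0.4) = 7.432, h(0.7) = 10.789, h(1) = 16.
T_5 = (Δu/2)·[h(u_0) + 2h(u_1) + ... + 2h(u_{4}) + h(u_5)].
Sum = 11.34375.

11.34375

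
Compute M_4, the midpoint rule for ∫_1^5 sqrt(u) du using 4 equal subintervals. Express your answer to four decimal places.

Δu = (5 − 1)/4 = 1.
Midpoints: 1.5, 2.5, 3.5, 4.5.
f(1.5) ≈ 1.2247, f(2.5) ≈ 1.5811, f(3.5) ≈ 1.8708, f(4.5) ≈ 2.1213.
Sum = Δu · [f(1.5) + f(2.5) + f(3.5) + f(4.5)].
Sum ≈ 6.7980.

6.7980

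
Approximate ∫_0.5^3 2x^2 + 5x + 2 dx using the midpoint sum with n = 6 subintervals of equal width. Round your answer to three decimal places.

44.719

Δx = (3 − 0.5)/6 = 5/12.
Midpoints: 17/24, 1.125, 37/24, 47/24, 2.375, 67/24.
f(17/24) = 1885/288, f(1.125) = 10.15625, f(37/24) = 4165/288, f(47/24) = 5605/288, f(2.375) = 25.15625, f(67/24) = 9085/288.
Sum = Δx · [f(17/24) + f(1.125) + f(37/24) + ...].
Sum ≈ 44.719.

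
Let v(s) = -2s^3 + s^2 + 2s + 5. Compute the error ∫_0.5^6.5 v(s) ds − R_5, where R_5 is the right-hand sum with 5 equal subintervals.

325.8

Exact integral: ∫_0.5^6.5 v(s) ds = -729.
R_5 = -1054.8.
Error = -729 − (-1054.8) = 325.8.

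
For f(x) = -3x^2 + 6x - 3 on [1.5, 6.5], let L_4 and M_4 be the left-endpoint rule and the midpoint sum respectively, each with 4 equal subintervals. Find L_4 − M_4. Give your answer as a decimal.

L_4 = -113.90625.
M_4 = -164.296875.
L_4 − M_4 = 50.390625.

50.390625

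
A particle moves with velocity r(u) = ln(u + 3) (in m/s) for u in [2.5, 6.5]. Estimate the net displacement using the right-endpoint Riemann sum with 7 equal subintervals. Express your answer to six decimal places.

8.165231

Δu = (6.5 − 2.5)/7 = 4/7.
Right endpoints: 43/14, 51/14, 59/14, 67/14, 75/14, 83/14, 6.5.
r(43/14) ≈ 1.803594, r(51/14) ≈ 1.893542, r(59/14) ≈ 1.976063, r(67/14) ≈ 2.052291, r(75/14) ≈ 2.123117, r(83/14) ≈ 2.189256, r(6.5) ≈ 2.251292.
Sum = Δu · [r(43/14) + r(51/14) + r(59/14) + ...].
Sum ≈ 8.165231.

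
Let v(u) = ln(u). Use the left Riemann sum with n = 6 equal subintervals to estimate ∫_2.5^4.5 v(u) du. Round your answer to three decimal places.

2.378

Δu = (4.5 − 2.5)/6 = 1/3.
Left endpoints: 2.5, 17/6, 19/6, 3.5, 23/6, 25/6.
v(2.5) ≈ 0.916, v(17/6) ≈ 1.041, v(19/6) ≈ 1.153, v(3.5) ≈ 1.253, v(23/6) ≈ 1.344, v(25/6) ≈ 1.427.
Sum = Δu · [v(2.5) + v(17/6) + v(19/6) + ...].
Sum ≈ 2.378.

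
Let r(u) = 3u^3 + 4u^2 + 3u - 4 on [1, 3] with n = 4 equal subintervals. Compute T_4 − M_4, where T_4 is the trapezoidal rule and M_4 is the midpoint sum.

T_4 = 100.5.
M_4 = 97.75.
T_4 − M_4 = 2.75.

2.75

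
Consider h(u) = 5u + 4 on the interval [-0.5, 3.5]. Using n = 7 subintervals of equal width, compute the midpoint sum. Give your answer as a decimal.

46

Δu = (3.5 − (-0.5))/7 = 4/7.
Midpoints: -3/14, 5/14, 13/14, 1.5, 29/14, 37/14, 45/14.
h(-3/14) = 41/14, h(5/14) = 81/14, h(13/14) = 121/14, h(1.5) = 11.5, h(29/14) = 201/14, h(37/14) = 241/14, h(45/14) = 281/14.
Sum = Δu · [h(-3/14) + h(5/14) + h(13/14) + ...].
Sum = 46.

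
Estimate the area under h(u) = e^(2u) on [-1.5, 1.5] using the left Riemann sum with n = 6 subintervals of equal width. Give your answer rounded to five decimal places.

5.83017

Δu = (1.5 − (-1.5))/6 = 0.5.
Left endpoints: -1.5, -1, -0.5, 0, 0.5, 1.
h(-1.5) ≈ 0.04979, h(-1) ≈ 0.13534, h(-0.5) ≈ 0.36788, h(0) ≈ 1.00000, h(0.5) ≈ 2.71828, h(1) ≈ 7.38906.
Sum = Δu · [h(-1.5) + h(-1) + h(-0.5) + ...].
Sum ≈ 5.83017.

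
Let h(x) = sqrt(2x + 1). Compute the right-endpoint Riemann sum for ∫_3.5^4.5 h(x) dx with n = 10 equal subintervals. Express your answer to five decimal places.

Δx = (4.5 − 3.5)/10 = 0.1.
Right endpoints: 3.6, 3.7, 3.8, 3.9, 4, 4.1, 4.2, 4.3, 4.4, 4.5.
h(3.6) ≈ 2.86356, h(3.7) ≈ 2.89828, h(3.8) ≈ 2.93258, h(3.9) ≈ 2.96648, h(4) ≈ 3.00000, h(4.1) ≈ 3.03315, h(4.2) ≈ 3.06594, h(4.3) ≈ 3.09839, h(4.4) ≈ 3.13050, h(4.5) ≈ 3.16228.
Sum = Δx · [h(3.6) + h(3.7) + h(3.8) + ...].
Sum ≈ 3.01511.

3.01511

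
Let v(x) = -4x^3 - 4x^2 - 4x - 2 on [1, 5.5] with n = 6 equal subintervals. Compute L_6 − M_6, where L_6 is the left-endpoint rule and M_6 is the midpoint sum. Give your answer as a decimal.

L_6 = -921.515625.
M_6 = -1192.9921875.
L_6 − M_6 = 271.4765625.

271.4765625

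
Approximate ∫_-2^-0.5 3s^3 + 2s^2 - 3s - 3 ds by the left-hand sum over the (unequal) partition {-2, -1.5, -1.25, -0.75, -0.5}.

-8.74609375

Subinterval widths: 0.5, 0.25, 0.5, 0.25.
Left endpoints: -2, -1.5, -1.25, -0.75.
f(-2) = -13, f(-1.5) = -4.125, f(-1.25) = -1.984375, f(-0.75) = -0.890625.
Sum = Σ Δs_i · f(s_i).
Sum = -8.74609375.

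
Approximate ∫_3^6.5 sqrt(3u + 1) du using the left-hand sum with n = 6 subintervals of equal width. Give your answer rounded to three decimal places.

13.197

Δu = (6.5 − 3)/6 = 7/12.
Left endpoints: 3, 43/12, 25/6, 4.75, 16/3, 71/12.
f(3) ≈ 3.162, f(43/12) ≈ 3.428, f(25/6) ≈ 3.674, f(4.75) ≈ 3.905, f(16/3) ≈ 4.123, f(71/12) ≈ 4.330.
Sum = Δu · [f(3) + f(43/12) + f(25/6) + ...].
Sum ≈ 13.197.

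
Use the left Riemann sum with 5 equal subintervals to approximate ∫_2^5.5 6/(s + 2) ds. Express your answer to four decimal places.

Δs = (5.5 − 2)/5 = 0.7.
Left endpoints: 2, 2.7, 3.4, 4.1, 4.8.
f(2) = 1.5, f(2.7) = 60/47, f(3.4) = 10/9, f(4.1) = 60/61, f(4.8) = 15/17.
Sum = Δs · [f(2) + f(2.7) + f(3.4) + f(4.1) + f(4.8)].
Sum ≈ 4.0276.

4.0276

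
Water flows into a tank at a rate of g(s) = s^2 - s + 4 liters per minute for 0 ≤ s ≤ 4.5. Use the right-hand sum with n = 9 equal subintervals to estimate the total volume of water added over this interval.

Δs = (4.5 − 0)/9 = 0.5.
Right endpoints: 0.5, 1, 1.5, 2, 2.5, 3, 3.5, 4, 4.5.
g(0.5) = 3.75, g(1) = 4, g(1.5) = 4.75, g(2) = 6, g(2.5) = 7.75, g(3) = 10, g(3.5) = 12.75, g(4) = 16, g(4.5) = 19.75.
Sum = Δs · [g(0.5) + g(1) + g(1.5) + ...].
Sum = 42.375.

42.375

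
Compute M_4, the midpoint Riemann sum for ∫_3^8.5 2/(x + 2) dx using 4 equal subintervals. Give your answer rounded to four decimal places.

1.4791

Δx = (8.5 − 3)/4 = 1.375.
Midpoints: 3.6875, 5.0625, 6.4375, 7.8125.
f(3.6875) = 32/91, f(5.0625) = 32/113, f(6.4375) = 32/135, f(7.8125) = 32/157.
Sum = Δx · [f(3.6875) + f(5.0625) + f(6.4375) + f(7.8125)].
Sum ≈ 1.4791.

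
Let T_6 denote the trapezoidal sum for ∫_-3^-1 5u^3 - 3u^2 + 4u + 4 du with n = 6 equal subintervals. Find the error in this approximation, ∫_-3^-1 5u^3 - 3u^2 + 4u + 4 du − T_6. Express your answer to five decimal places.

1.22222

Exact integral: ∫_-3^-1 f(u) du = -134.
T_6 ≈ -135.2222222.
Error ≈ -134 − (-135.2222222) ≈ 1.22222.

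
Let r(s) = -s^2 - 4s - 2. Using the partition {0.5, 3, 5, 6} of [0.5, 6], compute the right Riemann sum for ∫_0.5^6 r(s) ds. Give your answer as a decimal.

Subinterval widths: 2.5, 2, 1.
Right endpoints: 3, 5, 6.
r(3) = -23, r(5) = -47, r(6) = -62.
Sum = Σ Δs_i · r(s_i).
Sum = -213.5.

-213.5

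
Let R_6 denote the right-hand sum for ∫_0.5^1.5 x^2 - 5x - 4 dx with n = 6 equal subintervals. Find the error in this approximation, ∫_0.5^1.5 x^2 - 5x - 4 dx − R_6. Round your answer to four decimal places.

0.2454

Exact integral: ∫_0.5^1.5 f(x) dx ≈ -7.916667.
R_6 ≈ -8.162037.
Error ≈ -7.916667 − (-8.162037) ≈ 0.2454.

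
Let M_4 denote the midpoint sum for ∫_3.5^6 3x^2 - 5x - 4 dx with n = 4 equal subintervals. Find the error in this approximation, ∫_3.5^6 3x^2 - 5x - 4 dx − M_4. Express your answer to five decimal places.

Exact integral: ∫_3.5^6 f(x) dx = 103.75.
M_4 ≈ 103.5058594.
Error ≈ 103.75 − 103.5058594 ≈ 0.24414.

0.24414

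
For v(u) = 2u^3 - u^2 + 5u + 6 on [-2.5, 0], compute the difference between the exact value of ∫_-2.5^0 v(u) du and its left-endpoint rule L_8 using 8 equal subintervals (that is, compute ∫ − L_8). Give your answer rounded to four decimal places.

Exact integral: ∫_-2.5^0 v(u) du ≈ -25.364583.
L_8 ≈ -33.522949.
Error ≈ -25.364583 − (-33.522949) ≈ 8.1584.

8.1584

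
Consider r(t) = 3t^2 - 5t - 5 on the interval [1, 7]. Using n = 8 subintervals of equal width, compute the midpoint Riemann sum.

Δt = (7 − 1)/8 = 0.75.
Midpoints: 1.375, 2.125, 2.875, 3.625, 4.375, 5.125, 5.875, 6.625.
r(1.375) = -6.203125, r(2.125) = -2.078125, r(2.875) = 5.421875, r(3.625) = 16.296875, r(4.375) = 30.546875, r(5.125) = 48.171875, r(5.875) = 69.171875, r(6.625) = 93.546875.
Sum = Δt · [r(1.375) + r(2.125) + r(2.875) + ...].
Sum = 191.15625.

191.15625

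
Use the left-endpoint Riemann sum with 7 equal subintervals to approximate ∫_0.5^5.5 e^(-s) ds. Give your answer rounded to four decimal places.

0.8430

Δs = (5.5 − 0.5)/7 = 5/7.
Left endpoints: 0.5, 17/14, 27/14, 37/14, 47/14, 57/14, 67/14.
f(0.5) ≈ 0.6065, f(17/14) ≈ 0.2969, f(27/14) ≈ 0.1454, f(37/14) ≈ 0.0712, f(47/14) ≈ 0.0348, f(57/14) ≈ 0.0171, f(67/14) ≈ 0.0083.
Sum = Δs · [f(0.5) + f(17/14) + f(27/14) + ...].
Sum ≈ 0.8430.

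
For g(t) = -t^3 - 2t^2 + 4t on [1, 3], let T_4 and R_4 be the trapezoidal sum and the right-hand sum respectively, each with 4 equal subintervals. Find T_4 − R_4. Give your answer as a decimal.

T_4 = -22.
R_4 = -30.5.
T_4 − R_4 = 8.5.

8.5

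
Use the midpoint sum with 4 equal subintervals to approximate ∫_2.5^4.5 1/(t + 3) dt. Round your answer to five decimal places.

Δt = (4.5 − 2.5)/4 = 0.5.
Midpoints: 2.75, 3.25, 3.75, 4.25.
f(2.75) = 4/23, f(3.25) = 0.16, f(3.75) = 4/27, f(4.25) = 4/29.
Sum = Δt · [f(2.75) + f(3.25) + f(3.75) + f(4.25)].
Sum ≈ 0.31000.

0.31000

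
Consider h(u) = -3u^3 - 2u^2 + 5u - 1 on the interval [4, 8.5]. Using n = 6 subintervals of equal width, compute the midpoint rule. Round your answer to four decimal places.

Δu = (8.5 − 4)/6 = 0.75.
Midpoints: 4.375, 5.125, 5.875, 6.625, 7.375, 8.125.
h(4.375) = -137537/512, h(5.125) = -221051/512, h(5.875) = -332285/512, h(6.625) = -475127/512, h(7.375) = -653465/512, h(8.125) = -871187/512.
Sum = Δu · [h(4.375) + h(5.125) + h(5.875) + ...].
Sum ≈ -3941.3848.

-3941.3848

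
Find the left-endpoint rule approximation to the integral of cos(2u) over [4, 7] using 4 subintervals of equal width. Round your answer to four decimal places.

Δu = (7 − 4)/4 = 0.75.
Left endpoints: 4, 4.75, 5.5, 6.25.
f(4) ≈ -0.1455, f(4.75) ≈ -0.9972, f(5.5) ≈ 0.0044, f(6.25) ≈ 0.9978.
Sum = Δu · [f(4) + f(4.75) + f(5.5) + f(6.25)].
Sum ≈ -0.1053.

-0.1053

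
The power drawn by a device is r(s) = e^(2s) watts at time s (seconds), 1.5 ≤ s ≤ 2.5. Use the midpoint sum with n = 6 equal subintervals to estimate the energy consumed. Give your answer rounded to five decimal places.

63.86772

Δs = (2.5 − 1.5)/6 = 1/6.
Midpoints: 19/12, 1.75, 23/12, 25/12, 2.25, 29/12.
r(19/12) ≈ 23.72826, r(1.75) ≈ 33.11545, r(23/12) ≈ 46.21634, r(25/12) ≈ 64.50009, r(2.25) ≈ 90.01713, r(29/12) ≈ 125.62903.
Sum = Δs · [r(19/12) + r(1.75) + r(23/12) + ...].
Sum ≈ 63.86772.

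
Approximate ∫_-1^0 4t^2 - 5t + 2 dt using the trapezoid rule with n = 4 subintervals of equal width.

5.875

Δt = (0 − (-1))/4 = 0.25.
f(-1) = 11, f(-0.75) = 8, f(-0.5) = 5.5, f(-0.25) = 3.5, f(0) = 2.
T_4 = (Δt/2)·[f(t_0) + 2f(t_1) + 2f(t_2) + 2f(t_3) + f(t_4)].
Sum = 5.875.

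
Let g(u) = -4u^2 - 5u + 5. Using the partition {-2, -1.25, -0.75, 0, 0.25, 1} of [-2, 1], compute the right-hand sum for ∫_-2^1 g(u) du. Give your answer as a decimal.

Subinterval widths: 0.75, 0.5, 0.75, 0.25, 0.75.
Right endpoints: -1.25, -0.75, 0, 0.25, 1.
g(-1.25) = 5, g(-0.75) = 6.5, g(0) = 5, g(0.25) = 3.5, g(1) = -4.
Sum = Σ Δu_i · g(u_i).
Sum = 8.625.

8.625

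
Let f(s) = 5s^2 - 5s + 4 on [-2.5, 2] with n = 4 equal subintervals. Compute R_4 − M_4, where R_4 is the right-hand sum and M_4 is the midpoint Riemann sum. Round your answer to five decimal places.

R_4 = 48.76171875.
M_4 ≈ 60.6269531.
R_4 − M_4 ≈ -11.86523.

-11.86523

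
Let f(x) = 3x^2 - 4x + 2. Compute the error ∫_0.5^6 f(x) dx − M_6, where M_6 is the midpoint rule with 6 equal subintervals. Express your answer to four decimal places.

Exact integral: ∫_0.5^6 f(x) dx = 155.375.
M_6 ≈ 154.219618.
Error ≈ 155.375 − 154.219618 ≈ 1.1554.

1.1554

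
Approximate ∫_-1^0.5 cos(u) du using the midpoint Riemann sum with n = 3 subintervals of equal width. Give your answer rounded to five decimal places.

Δu = (0.5 − (-1))/3 = 0.5.
Midpoints: -0.75, -0.25, 0.25.
f(-0.75) ≈ 0.73169, f(-0.25) ≈ 0.96891, f(0.25) ≈ 0.96891.
Sum = Δu · [f(-0.75) + f(-0.25) + f(0.25)].
Sum ≈ 1.33476.

1.33476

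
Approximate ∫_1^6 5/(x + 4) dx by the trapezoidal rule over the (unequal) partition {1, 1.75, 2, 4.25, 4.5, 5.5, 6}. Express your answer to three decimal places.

Subinterval widths: 0.75, 0.25, 2.25, 0.25, 1, 0.5.
f(1) = 1, f(1.75) = 20/23, f(2) = 5/6, f(4.25) = 20/33, f(4.5) = 10/17, f(5.5) = 10/19, f(6) = 0.5.
On each subinterval the trapezoid contributes (Δx_i/2)·[f(x_{i-1}) + f(x_i)].
Sum ≈ 3.496.

3.496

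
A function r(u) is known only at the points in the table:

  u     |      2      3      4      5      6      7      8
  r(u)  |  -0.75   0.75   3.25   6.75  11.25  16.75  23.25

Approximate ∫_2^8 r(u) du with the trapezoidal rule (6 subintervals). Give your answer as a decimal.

50

Δu = 1.
T_6 = (1/2)·[(-0.75) + 2·0.75 + 2·3.25 + 2·6.75 + 2·11.25 + 2·16.75 + 23.25] = 50.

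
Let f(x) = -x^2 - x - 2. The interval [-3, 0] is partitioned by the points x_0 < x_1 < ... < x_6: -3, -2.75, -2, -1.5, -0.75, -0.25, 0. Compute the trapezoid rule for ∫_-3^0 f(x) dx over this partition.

Subinterval widths: 0.25, 0.75, 0.5, 0.75, 0.5, 0.25.
f(-3) = -8, f(-2.75) = -6.8125, f(-2) = -4, f(-1.5) = -2.75, f(-0.75) = -1.8125, f(-0.25) = -1.8125, f(0) = -2.
On each subinterval the trapezoid contributes (Δx_i/2)·[f(x_{i-1}) + f(x_i)].
Sum = -10.6875.

-10.6875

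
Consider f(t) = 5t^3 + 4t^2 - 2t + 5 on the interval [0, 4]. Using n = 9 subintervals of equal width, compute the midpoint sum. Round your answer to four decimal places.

Δt = (4 − 0)/9 = 4/9.
Midpoints: 2/9, 2/3, 10/9, 14/9, 2, 22/9, 26/9, 10/3, 34/9.
f(2/9) = 3505/729, f(2/3) = 187/27, f(10/9) = 10625/729, f(14/9) = 22153/729, f(2) = 57, f(22/9) = 70745/729, f(26/9) = 111649/729, f(10/3) = 6155/27, f(34/9) = 236273/729.
Sum = Δt · [f(2/9) + f(2/3) + f(10/9) + ...].
Sum ≈ 407.0947.

407.0947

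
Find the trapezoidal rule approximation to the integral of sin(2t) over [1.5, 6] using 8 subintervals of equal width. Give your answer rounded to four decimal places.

Δt = (6 − 1.5)/8 = 0.5625.
f(1.5) ≈ 0.1411, f(2.0625) ≈ -0.8324, f(2.625) ≈ -0.8589, f(3.1875) ≈ 0.0917, f(3.75) ≈ 0.9380, f(4.3125) ≈ 0.7172, f(4.875) ≈ -0.3195, f(5.4375) ≈ -0.9927, f(6) ≈ -0.5366.
T_8 = (Δt/2)·[f(t_0) + 2f(t_1) + ... + 2f(t_{7}) + f(t_8)].
Sum ≈ -0.8181.

-0.8181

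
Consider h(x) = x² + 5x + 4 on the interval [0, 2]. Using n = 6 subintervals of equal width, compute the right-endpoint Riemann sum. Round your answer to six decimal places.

Δx = (2 − 0)/6 = 1/3.
Right endpoints: 1/3, 2/3, 1, 4/3, 5/3, 2.
h(1/3) = 52/9, h(2/3) = 70/9, h(1) = 10, h(4/3) = 112/9, h(5/3) = 136/9, h(2) = 18.
Sum = Δx · [h(1/3) + h(2/3) + h(1) + ...].
Sum ≈ 23.037037.

23.037037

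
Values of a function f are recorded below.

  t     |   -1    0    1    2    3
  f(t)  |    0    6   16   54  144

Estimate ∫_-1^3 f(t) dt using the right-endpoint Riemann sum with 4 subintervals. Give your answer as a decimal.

Δt = 1.
Sum = 1·[6 + 16 + 54 + 144] = 220.

220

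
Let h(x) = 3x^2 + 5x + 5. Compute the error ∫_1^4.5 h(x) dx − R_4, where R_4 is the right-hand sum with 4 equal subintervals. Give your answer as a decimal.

Exact integral: ∫_1^4.5 h(x) dx = 155.75.
R_4 = 190.01171875.
Error = 155.75 − 190.01171875 = -34.26171875.

-34.26171875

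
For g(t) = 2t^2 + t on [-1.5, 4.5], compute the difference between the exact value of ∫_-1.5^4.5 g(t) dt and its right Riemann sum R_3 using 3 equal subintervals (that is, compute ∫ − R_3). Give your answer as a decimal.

-50

Exact integral: ∫_-1.5^4.5 g(t) dt = 72.
R_3 = 122.
Error = 72 − 122 = -50.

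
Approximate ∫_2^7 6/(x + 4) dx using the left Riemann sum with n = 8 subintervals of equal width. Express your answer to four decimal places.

3.7827

Δx = (7 − 2)/8 = 0.625.
Left endpoints: 2, 2.625, 3.25, 3.875, 4.5, 5.125, 5.75, 6.375.
f(2) = 1, f(2.625) = 48/53, f(3.25) = 24/29, f(3.875) = 16/21, f(4.5) = 12/17, f(5.125) = 48/73, f(5.75) = 8/13, f(6.375) = 48/83.
Sum = Δx · [f(2) + f(2.625) + f(3.25) + ...].
Sum ≈ 3.7827.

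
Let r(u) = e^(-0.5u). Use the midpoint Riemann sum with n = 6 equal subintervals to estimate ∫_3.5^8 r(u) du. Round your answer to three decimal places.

Δu = (8 − 3.5)/6 = 0.75.
Midpoints: 3.875, 4.625, 5.375, 6.125, 6.875, 7.625.
r(3.875) ≈ 0.144, r(4.625) ≈ 0.099, r(5.375) ≈ 0.068, r(6.125) ≈ 0.047, r(6.875) ≈ 0.032, r(7.625) ≈ 0.022.
Sum = Δu · [r(3.875) + r(4.625) + r(5.375) + ...].
Sum ≈ 0.309.

0.309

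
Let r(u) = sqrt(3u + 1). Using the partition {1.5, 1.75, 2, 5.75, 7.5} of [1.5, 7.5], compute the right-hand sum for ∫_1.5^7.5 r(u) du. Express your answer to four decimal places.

25.7899

Subinterval widths: 0.25, 0.25, 3.75, 1.75.
Right endpoints: 1.75, 2, 5.75, 7.5.
r(1.75) ≈ 2.5000, r(2) ≈ 2.6458, r(5.75) ≈ 4.2720, r(7.5) ≈ 4.8477.
Sum = Σ Δu_i · r(u_i).
Sum ≈ 25.7899.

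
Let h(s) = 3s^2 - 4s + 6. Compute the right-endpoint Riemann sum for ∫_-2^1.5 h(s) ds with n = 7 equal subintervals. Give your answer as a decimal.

Δs = (1.5 − (-2))/7 = 0.5.
Right endpoints: -1.5, -1, -0.5, 0, 0.5, 1, 1.5.
h(-1.5) = 18.75, h(-1) = 13, h(-0.5) = 8.75, h(0) = 6, h(0.5) = 4.75, h(1) = 5, h(1.5) = 6.75.
Sum = Δs · [h(-1.5) + h(-1) + h(-0.5) + ...].
Sum = 31.5.

31.5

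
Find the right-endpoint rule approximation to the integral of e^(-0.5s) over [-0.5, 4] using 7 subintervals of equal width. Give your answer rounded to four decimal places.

1.9479

Δs = (4 − (-0.5))/7 = 9/14.
Right endpoints: 1/7, 11/14, 10/7, 29/14, 19/7, 47/14, 4.
f(1/7) ≈ 0.9311, f(11/14) ≈ 0.6751, f(10/7) ≈ 0.4895, f(29/14) ≈ 0.3550, f(19/7) ≈ 0.2574, f(47/14) ≈ 0.1866, f(4) ≈ 0.1353.
Sum = Δs · [f(1/7) + f(11/14) + f(10/7) + ...].
Sum ≈ 1.9479.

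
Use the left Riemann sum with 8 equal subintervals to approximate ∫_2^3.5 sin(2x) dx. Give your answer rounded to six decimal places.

Δx = (3.5 − 2)/8 = 0.1875.
Left endpoints: 2, 2.1875, 2.375, 2.5625, 2.75, 2.9375, 3.125, 3.3125.
f(2) ≈ -0.756802, f(2.1875) ≈ -0.943622, f(2.375) ≈ -0.999293, f(2.5625) ≈ -0.916077, f(2.75) ≈ -0.705540, f(2.9375) ≈ -0.396944, f(3.125) ≈ -0.033179, f(3.3125) ≈ 0.335197.
Sum = Δx · [f(2) + f(2.1875) + f(2.375) + ...].
Sum ≈ -0.828049.

-0.828049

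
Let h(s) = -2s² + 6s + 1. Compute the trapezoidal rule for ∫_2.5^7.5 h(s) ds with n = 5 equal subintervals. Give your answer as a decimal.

Δs = (7.5 − 2.5)/5 = 1.
h(2.5) = 3.5, h(3.5) = -2.5, h(4.5) = -12.5, h(5.5) = -26.5, h(6.5) = -44.5, h(7.5) = -66.5.
T_5 = (Δs/2)·[h(s_0) + 2h(s_1) + ... + 2h(s_{4}) + h(s_5)].
Sum = -117.5.

-117.5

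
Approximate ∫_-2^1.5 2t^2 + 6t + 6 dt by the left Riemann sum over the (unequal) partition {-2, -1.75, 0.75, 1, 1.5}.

14.46875

Subinterval widths: 0.25, 2.5, 0.25, 0.5.
Left endpoints: -2, -1.75, 0.75, 1.
f(-2) = 2, f(-1.75) = 1.625, f(0.75) = 11.625, f(1) = 14.
Sum = Σ Δt_i · f(t_i).
Sum = 14.46875.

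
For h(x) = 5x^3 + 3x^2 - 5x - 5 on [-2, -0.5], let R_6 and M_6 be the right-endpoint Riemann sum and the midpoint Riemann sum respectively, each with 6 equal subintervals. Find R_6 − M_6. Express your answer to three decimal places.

R_6 = -7.83984375.
M_6 ≈ -10.04883.
R_6 − M_6 ≈ 2.209.

2.209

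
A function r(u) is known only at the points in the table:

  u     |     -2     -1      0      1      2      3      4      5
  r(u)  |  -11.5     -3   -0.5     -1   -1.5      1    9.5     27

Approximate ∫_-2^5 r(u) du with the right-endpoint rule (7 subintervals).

31.5

Δu = 1.
Sum = 1·[(-3) + (-0.5) + (-1) + (-1.5) + 1 + 9.5 + 27] = 31.5.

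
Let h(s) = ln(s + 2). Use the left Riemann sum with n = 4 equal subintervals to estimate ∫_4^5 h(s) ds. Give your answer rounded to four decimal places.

1.8514

Δs = (5 − 4)/4 = 0.25.
Left endpoints: 4, 4.25, 4.5, 4.75.
h(4) ≈ 1.7918, h(4.25) ≈ 1.8326, h(4.5) ≈ 1.8718, h(4.75) ≈ 1.9095.
Sum = Δs · [h(4) + h(4.25) + h(4.5) + h(4.75)].
Sum ≈ 1.8514.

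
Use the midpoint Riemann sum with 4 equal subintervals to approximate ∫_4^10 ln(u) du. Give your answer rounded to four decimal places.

11.4946

Δu = (10 − 4)/4 = 1.5.
Midpoints: 4.75, 6.25, 7.75, 9.25.
f(4.75) ≈ 1.5581, f(6.25) ≈ 1.8326, f(7.75) ≈ 2.0477, f(9.25) ≈ 2.2246.
Sum = Δu · [f(4.75) + f(6.25) + f(7.75) + f(9.25)].
Sum ≈ 11.4946.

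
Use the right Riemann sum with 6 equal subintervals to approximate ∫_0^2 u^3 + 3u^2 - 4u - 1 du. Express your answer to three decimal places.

Δu = (2 − 0)/6 = 1/3.
Right endpoints: 1/3, 2/3, 1, 4/3, 5/3, 2.
f(1/3) = -53/27, f(2/3) = -55/27, f(1) = -1, f(4/3) = 37/27, f(5/3) = 143/27, f(2) = 11.
Sum = Δu · [f(1/3) + f(2/3) + f(1) + ...].
Sum ≈ 4.222.

4.222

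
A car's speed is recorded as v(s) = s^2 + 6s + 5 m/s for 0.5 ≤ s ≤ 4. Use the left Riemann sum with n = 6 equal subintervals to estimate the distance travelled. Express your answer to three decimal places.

Δs = (4 − 0.5)/6 = 7/12.
Left endpoints: 0.5, 13/12, 5/3, 2.25, 17/6, 41/12.
v(0.5) = 8.25, v(13/12) = 1825/144, v(5/3) = 160/9, v(2.25) = 23.5625, v(17/6) = 1081/36, v(41/12) = 5353/144.
Sum = Δs · [v(0.5) + v(13/12) + v(5/3) + ...].
Sum ≈ 75.521.

75.521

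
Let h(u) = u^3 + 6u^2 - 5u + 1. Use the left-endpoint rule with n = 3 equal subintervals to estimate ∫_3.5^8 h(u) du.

1271.25

Δu = (8 − 3.5)/3 = 1.5.
Left endpoints: 3.5, 5, 6.5.
h(3.5) = 99.875, h(5) = 251, h(6.5) = 496.625.
Sum = Δu · [h(3.5) + h(5) + h(6.5)].
Sum = 1271.25.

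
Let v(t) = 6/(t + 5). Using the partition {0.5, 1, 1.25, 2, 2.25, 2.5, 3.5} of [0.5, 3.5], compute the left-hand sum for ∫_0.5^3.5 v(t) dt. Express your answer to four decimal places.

2.7366

Subinterval widths: 0.5, 0.25, 0.75, 0.25, 0.25, 1.
Left endpoints: 0.5, 1, 1.25, 2, 2.25, 2.5.
v(0.5) = 12/11, v(1) = 1, v(1.25) = 0.96, v(2) = 6/7, v(2.25) = 24/29, v(2.5) = 0.8.
Sum = Σ Δt_i · v(t_i).
Sum ≈ 2.7366.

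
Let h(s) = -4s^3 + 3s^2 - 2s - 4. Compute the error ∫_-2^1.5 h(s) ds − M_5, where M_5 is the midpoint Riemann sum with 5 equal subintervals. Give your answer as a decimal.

0.8575

Exact integral: ∫_-2^1.5 h(s) ds = 10.0625.
M_5 = 9.205.
Error = 10.0625 − 9.205 = 0.8575.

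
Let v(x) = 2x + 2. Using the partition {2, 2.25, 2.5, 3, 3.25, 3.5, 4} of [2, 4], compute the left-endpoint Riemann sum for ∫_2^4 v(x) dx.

15.25

Subinterval widths: 0.25, 0.25, 0.5, 0.25, 0.25, 0.5.
Left endpoints: 2, 2.25, 2.5, 3, 3.25, 3.5.
v(2) = 6, v(2.25) = 6.5, v(2.5) = 7, v(3) = 8, v(3.25) = 8.5, v(3.5) = 9.
Sum = Σ Δx_i · v(x_i).
Sum = 15.25.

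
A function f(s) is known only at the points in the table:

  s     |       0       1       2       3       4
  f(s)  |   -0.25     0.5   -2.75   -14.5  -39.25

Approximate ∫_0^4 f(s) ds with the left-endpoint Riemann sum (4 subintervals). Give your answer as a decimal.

Δs = 1.
Sum = 1·[(-0.25) + 0.5 + (-2.75) + (-14.5)] = -17.

-17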